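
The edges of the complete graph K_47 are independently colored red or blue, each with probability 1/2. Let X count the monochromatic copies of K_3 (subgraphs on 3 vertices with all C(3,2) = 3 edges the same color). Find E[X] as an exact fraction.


Let X = Σ_S X_S over the C(47, 3) = 16215 subsets S of size 3, where X_S = 1 if the K_3 on S is monochromatic.
For a fixed S, the K_3 on S has C(3, 2) = 3 edges. P[all 3 edges red] = (1/2)^3, and likewise for blue, so P[monochromatic] = 2·(1/2)^3 = 2^{1 − 3} = 1/4.
Summing: E[X] = C(47, 3) · 2^{1 − 3} = 16215 · 1/4 = 16215/4.
Numerically: E[X] ≈ 4053.750000.

E[X] = C(47,3)·2^(1−C(3,2)) = 16215/4 ≈ 4053.750000.


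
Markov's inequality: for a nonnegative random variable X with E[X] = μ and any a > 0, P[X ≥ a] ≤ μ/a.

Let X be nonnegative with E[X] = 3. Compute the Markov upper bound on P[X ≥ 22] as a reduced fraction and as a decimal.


μ = E[X] = 3, a = 22.
Markov: P[X ≥ 22] ≤ μ/a = (3)/22 = 3/22.
Numerically: ≈ 0.1364.
(Since a = 22 > μ = 3.0000, the bound 3/22 is < 1 and informative.)

P[X ≥ 22] ≤ 3/22 ≈ 0.1364.


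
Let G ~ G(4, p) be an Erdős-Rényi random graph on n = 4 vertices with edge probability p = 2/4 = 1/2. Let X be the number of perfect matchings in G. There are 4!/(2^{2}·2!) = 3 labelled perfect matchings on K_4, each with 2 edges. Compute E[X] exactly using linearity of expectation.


K_4 has 4!/(2^{2}·2!) = 3 labelled perfect matchings.
For each such perfect matching H, let X_H = 1 if all 2 edges of H are present in G. Then P[X_H = 1] = p^{2} = (1/2)^{2} = 1/4.
By linearity: E[X] = Σ_H E[X_H] = 3 · p^{2} = 3 · 1/4 = 3/4.
Numerically: E[X] ≈ 0.75.

E[X] = 3 · (1/2)^{2} = 3/4 ≈ 0.75.


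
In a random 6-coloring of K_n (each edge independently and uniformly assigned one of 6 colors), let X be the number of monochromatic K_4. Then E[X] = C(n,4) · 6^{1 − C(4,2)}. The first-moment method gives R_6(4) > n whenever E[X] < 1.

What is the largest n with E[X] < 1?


We need C(n, 4) · 6^{1 − 6} < 1, i.e. C(n, 4) < 6^{6 − 1} = 7776.
Check values of n near the boundary:
  n = 21: C(21, 4) = 5985; 5985 < 7776? YES
  n = 22: C(22, 4) = 7315; 7315 < 7776? YES
  n = 23: C(23, 4) = 8855; 8855 < 7776? NO
  n = 24: C(24, 4) = 10626; 10626 < 7776? NO
The largest n with C(n, 4) < 7776 is n = 22 (where E[X] = 7315/7776 ≈ 0.9407150). Hence R_6(4) > 22, i.e. R_6(4) ≥ 23.

Largest n = 22; hence R_6(4) > 22.


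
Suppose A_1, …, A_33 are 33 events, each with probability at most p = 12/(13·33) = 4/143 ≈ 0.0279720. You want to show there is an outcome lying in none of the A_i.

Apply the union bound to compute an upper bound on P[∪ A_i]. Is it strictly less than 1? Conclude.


Union bound: P[∪_{i=1}^{33} A_i] ≤ Σ_i P[A_i] ≤ 33·p = 33·(4/143) = 12/13.
Numerically: 12/13 ≈ 0.9230769.
Is 12/13 < 1? YES.
Since P[∪ A_i] ≤ 12/13 < 1, the complement has P[∩ A_i^c] ≥ 1 − 12/13 = 1/13 > 0, so some outcome avoids every A_i.

33·p = 12/13 ≈ 0.9230769; existence CERTIFIED by the union bound.


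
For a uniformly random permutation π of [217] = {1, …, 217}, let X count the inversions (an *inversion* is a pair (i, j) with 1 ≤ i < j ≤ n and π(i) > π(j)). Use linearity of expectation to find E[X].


Write X = Σ X_I over the C(217, 2) = 23436 pairs i < j, with X_I the indicator of one inversion.
There are 23436 indicators.
For each fixed pair i < j, the values π(i) and π(j) are two distinct elements of {1, …, 217} in uniformly random order; by symmetry P[π(i) > π(j)] = 1/2.
By linearity: E[X] = 23436 · (1/2) = C(217, 2) · (1/2) = 23436/2 = 11718 ≈ 11718.0000.

E[X] = 11718 = 11718.0000.


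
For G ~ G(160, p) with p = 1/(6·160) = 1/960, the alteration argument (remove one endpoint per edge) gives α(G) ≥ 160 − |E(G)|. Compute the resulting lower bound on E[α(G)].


E[|E(G)|] = C(160, 2)·p = 12720 · (1/960) = 53/4.
E[α(G)] ≥ n − E[|E(G)|] = 160 − 53/4 = 587/4.
Numerically: ≈ 146.75000.
(This is only a lower bound; the true E[α(G)] may be larger.)

E[α(G)] ≥ 587/4 ≈ 146.75000.


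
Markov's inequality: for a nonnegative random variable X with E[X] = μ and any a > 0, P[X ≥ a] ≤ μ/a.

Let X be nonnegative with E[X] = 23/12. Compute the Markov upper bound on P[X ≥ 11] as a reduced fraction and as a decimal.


μ = E[X] = 23/12, a = 11.
Markov: P[X ≥ 11] ≤ μ/a = (23/12)/11 = 23/132.
Numerically: ≈ 0.174242.
(Since a = 11 > μ = 1.916667, the bound 23/132 is < 1 and informative.)

P[X ≥ 11] ≤ 23/132 ≈ 0.174242.


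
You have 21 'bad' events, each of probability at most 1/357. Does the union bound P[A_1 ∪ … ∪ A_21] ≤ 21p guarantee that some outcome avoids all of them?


Union bound: P[∪_{i=1}^{21} A_i] ≤ Σ_i P[A_i] ≤ 21·p = 21·(1/357) = 1/17.
Numerically: 1/17 ≈ 0.0588.
Is 1/17 < 1? YES.
Since P[∪ A_i] ≤ 1/17 < 1, the complement has P[∩ A_i^c] ≥ 1 − 1/17 = 16/17 > 0, so some outcome avoids every A_i.

21·p = 1/17 ≈ 0.0588; existence CERTIFIED by the union bound.


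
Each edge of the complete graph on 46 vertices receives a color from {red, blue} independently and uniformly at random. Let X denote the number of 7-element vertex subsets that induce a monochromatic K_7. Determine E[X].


Let X = Σ_S X_S over the C(46, 7) = 53524680 subsets S of size 7, where X_S = 1 if the K_7 on S is monochromatic.
For a fixed S, the K_7 on S has C(7, 2) = 21 edges. P[all 21 edges red] = (1/2)^21, and likewise for blue, so P[monochromatic] = 2·(1/2)^21 = 2^{1 − 21} = 1/1048576.
By linearity: E[X] = C(46, 7) · 2^{1 − 21} = 53524680 · 1/1048576 = 6690585/131072.
Numerically: E[X] ≈ 51.04511.

E[X] = C(46,7)·2^(1−C(7,2)) = 6690585/131072 ≈ 51.04511.


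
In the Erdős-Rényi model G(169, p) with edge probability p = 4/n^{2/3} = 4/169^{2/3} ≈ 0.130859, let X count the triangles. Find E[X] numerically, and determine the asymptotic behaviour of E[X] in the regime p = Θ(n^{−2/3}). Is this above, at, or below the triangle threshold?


Number of potential triangles: C(169, 3) = 790244.
Each occurs with probability p³ ≈ (0.130859)³ ≈ 2.24081790e-03.
By linearity: E[X] = C(169, 3)·p³ ≈ 790244 · 2.24081790e-03 ≈ 1770.792899.
Since α = 2/3 < 1, p = c/n^{2/3} ≫ 1/n is above the triangle threshold p ~ 1/n. Asymptotically E[X] ~ (c³/6)·n^{3(1−α)} = (4³/6)·n^{1} → ∞; triangles are abundant w.h.p.

E[X] ≈ 1770.792899; in regime p = Θ(1/n^{2/3}) E[X] diverges (above the triangle threshold p ~ 1/n).


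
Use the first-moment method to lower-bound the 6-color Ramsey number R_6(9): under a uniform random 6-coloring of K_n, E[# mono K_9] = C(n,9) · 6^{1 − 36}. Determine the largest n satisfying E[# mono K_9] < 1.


We need C(n, 9) · 6^{1 − 36} < 1, i.e. C(n, 9) < 6^{36 − 1} = 1719070799748422591028658176.
Check values of n near the boundary:
  n = 4404: C(4404, 9) = 1703375445537161676647015880; 1703375445537161676647015880 < 1719070799748422591028658176? YES
  n = 4405: C(4405, 9) = 1706862792900636302463627150; 1706862792900636302463627150 < 1719070799748422591028658176? YES
  n = 4406: C(4406, 9) = 1710356485221788389505285700; 1710356485221788389505285700 < 1719070799748422591028658176? YES
  n = 4407: C(4407, 9) = 1713856532599459170657070050; 1713856532599459170657070050 < 1719070799748422591028658176? YES
  n = 4408: C(4408, 9) = 1717362945146264156457459600; 1717362945146264156457459600 < 1719070799748422591028658176? YES
  n = 4409: C(4409, 9) = 1720875732988608787686577131; 1720875732988608787686577131 < 1719070799748422591028658176? NO
The largest n with C(n, 9) < 1719070799748422591028658176 is n = 4408 (where E[X] = 35778394690547169926197075/35813974994758803979763712 ≈ 0.9990). Hence R_6(9) > 4408, i.e. R_6(9) ≥ 4409.

Largest n = 4408; hence R_6(9) > 4408.


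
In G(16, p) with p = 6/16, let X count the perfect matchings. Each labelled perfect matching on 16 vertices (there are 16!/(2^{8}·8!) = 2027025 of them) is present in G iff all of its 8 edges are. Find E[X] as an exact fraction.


K_16 has 16!/(2^{8}·8!) = 2027025 labelled perfect matchings.
For each such perfect matching H, let X_H = 1 if all 8 edges of H are present in G. Then P[X_H = 1] = p^{8} = (3/8)^{8} = 6561/16777216.
By linearity of expectation: E[X] = Σ_H E[X_H] = 2027025 · p^{8} = 2027025 · 6561/16777216 = 13299311025/16777216.
Numerically: E[X] ≈ 793.

E[X] = 2027025 · (3/8)^{8} = 13299311025/16777216 ≈ 793.


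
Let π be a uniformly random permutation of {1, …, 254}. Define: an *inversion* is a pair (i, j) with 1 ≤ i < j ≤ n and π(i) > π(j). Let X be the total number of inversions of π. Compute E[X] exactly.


Write X = Σ X_I over the C(254, 2) = 32131 pairs i < j, with X_I the indicator of one inversion.
There are 32131 indicators.
For each fixed pair i < j, the values π(i) and π(j) are two distinct elements of {1, …, 254} in uniformly random order; by symmetry P[π(i) > π(j)] = 1/2.
By linearity: E[X] = 32131 · (1/2) = C(254, 2) · (1/2) = 32131/2 = 32131/2 ≈ 16065.500000.

E[X] = 32131/2 = 16065.500000.


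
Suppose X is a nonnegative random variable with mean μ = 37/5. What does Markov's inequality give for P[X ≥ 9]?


μ = E[X] = 37/5, a = 9.
Markov: P[X ≥ 9] ≤ μ/a = (37/5)/9 = 37/45.
Numerically: ≈ 0.82222.
(Since a = 9 > μ = 7.40000, the bound 37/45 is < 1 and informative.)

P[X ≥ 9] ≤ 37/45 ≈ 0.82222.


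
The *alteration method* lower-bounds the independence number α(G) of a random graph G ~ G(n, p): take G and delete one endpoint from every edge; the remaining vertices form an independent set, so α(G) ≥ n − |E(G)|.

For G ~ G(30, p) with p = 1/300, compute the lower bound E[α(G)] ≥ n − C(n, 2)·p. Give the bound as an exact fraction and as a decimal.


E[|E(G)|] = C(30, 2)·p = 435 · (1/300) = 29/20.
E[α(G)] ≥ n − E[|E(G)|] = 30 − 29/20 = 571/20.
Numerically: ≈ 28.5500.
(This is only a lower bound; the true E[α(G)] may be larger.)

E[α(G)] ≥ 571/20 ≈ 28.5500.


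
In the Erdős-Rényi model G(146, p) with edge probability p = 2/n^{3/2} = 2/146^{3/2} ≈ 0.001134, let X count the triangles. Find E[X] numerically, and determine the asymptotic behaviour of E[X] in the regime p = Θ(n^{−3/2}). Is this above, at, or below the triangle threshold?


Number of potential triangles: C(146, 3) = 508080.
Each occurs with probability p³ ≈ (0.001134)³ ≈ 1.457143e-09.
By linearity: E[X] = C(146, 3)·p³ ≈ 508080 · 1.457143e-09 ≈ 0.0007.
Since α = 3/2 > 1, p = c/n^{3/2} = o(1/n) is below the triangle threshold p ~ 1/n. Asymptotically E[X] ~ (c³/6)·n^{3(1−α)} = (2³/6)·n^{-1.5} → 0, so by Markov's inequality G has no triangles w.h.p.

E[X] ≈ 0.0007; in regime p = Θ(1/n^{3/2}) E[X] tends to 0 (below the triangle threshold p ~ 1/n).


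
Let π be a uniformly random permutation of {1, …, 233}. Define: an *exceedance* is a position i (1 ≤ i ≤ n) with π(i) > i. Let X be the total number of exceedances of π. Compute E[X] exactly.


Write X = Σ_{i=1}^{233} X_i, where X_i = 1_{π(i) > i}.
For each fixed i, π(i) is uniform over {1, …, 233} (marginal of a uniform permutation), so P[π(i) > i] = (n − i)/n. Summing: Σ_{i=1}^{233} (n − i)/n = (0 + 1 + … + 232)/233 = 233(233 − 1)/(2·233) = (233 − 1)/2.
Hence E[X] = Σ_{i=1}^{233} (233 − i)/233 = 116 ≈ 116.000.

E[X] = 116 = 116.000.


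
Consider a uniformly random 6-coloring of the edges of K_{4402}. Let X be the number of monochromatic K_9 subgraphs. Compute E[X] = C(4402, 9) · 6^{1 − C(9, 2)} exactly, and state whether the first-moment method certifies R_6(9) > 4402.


E[X] = C(4402, 9) · 6^{1 − 36} = 1696419745356657449393393700 · 6^{−35} = 1696419745356657449393393700/1719070799748422591028658176.
As a reduced fraction: E[X] = 141368312113054787449449475/143255899979035215919054848 ≈ 0.986824.
Is E[X] < 1? YES.
Since E[X] < 1, there exists a 6-coloring of K_{4402} with no monochromatic K_9; hence R_6(9) > 4402.

E[X] = 141368312113054787449449475/143255899979035215919054848 ≈ 0.986824; E[X] < 1, so R_6(9) > 4402.


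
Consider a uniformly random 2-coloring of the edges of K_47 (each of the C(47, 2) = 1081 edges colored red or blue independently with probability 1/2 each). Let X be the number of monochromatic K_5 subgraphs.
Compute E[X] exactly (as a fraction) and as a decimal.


Let X = Σ_S X_S over the C(47, 5) = 1533939 subsets S of size 5, where X_S = 1 if the K_5 on S is monochromatic.
For a fixed S, the K_5 on S has C(5, 2) = 10 edges. P[all 10 edges red] = (1/2)^10, and likewise for blue, so P[monochromatic] = 2·(1/2)^10 = 2^{1 − 10} = 1/512.
Summing: E[X] = C(47, 5) · 2^{1 − 10} = 1533939 · 1/512 = 1533939/512.
Numerically: E[X] ≈ 2995.97461.

E[X] = C(47,5)·2^(1−C(5,2)) = 1533939/512 ≈ 2995.97461.


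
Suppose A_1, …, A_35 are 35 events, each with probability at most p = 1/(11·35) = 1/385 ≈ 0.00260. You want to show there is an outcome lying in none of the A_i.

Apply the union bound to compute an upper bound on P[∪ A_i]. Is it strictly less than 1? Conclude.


Union bound: P[∪_{i=1}^{35} A_i] ≤ Σ_i P[A_i] ≤ 35·p = 35·(1/385) = 1/11.
Numerically: 1/11 ≈ 0.09091.
Is 1/11 < 1? YES.
Since P[∪ A_i] ≤ 1/11 < 1, the complement has P[∩ A_i^c] ≥ 1 − 1/11 = 10/11 > 0, so some outcome avoids every A_i.

35·p = 1/11 ≈ 0.09091; existence CERTIFIED by the union bound.


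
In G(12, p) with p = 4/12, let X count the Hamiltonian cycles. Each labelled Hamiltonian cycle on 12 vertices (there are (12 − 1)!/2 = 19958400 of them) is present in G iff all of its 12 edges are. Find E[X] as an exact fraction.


K_12 has (12 − 1)!/2 = 19958400 labelled Hamiltonian cycles.
For each such Hamiltonian cycle H, let X_H = 1 if all 12 edges of H are present in G. Then P[X_H = 1] = p^{12} = (1/3)^{12} = 1/531441.
Summing the indicators: E[X] = Σ_H E[X_H] = 19958400 · p^{12} = 19958400 · 1/531441 = 246400/6561.
Numerically: E[X] ≈ 37.56.

E[X] = 19958400 · (1/3)^{12} = 246400/6561 ≈ 37.56.


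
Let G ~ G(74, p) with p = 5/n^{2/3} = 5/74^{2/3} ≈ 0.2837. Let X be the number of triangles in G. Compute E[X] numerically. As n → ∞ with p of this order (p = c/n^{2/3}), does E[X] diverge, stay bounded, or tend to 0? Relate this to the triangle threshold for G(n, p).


Number of potential triangles: C(74, 3) = 64824.
Each occurs with probability p³ ≈ (0.2837)³ ≈ 2.282688e-02.
By linearity: E[X] = C(74, 3)·p³ ≈ 64824 · 2.282688e-02 ≈ 1479.7297.
Since α = 2/3 < 1, p = c/n^{2/3} ≫ 1/n is above the triangle threshold p ~ 1/n. Asymptotically E[X] ~ (c³/6)·n^{3(1−α)} = (5³/6)·n^{1} → ∞; triangles are abundant w.h.p.

E[X] ≈ 1479.7297; in regime p = Θ(1/n^{2/3}) E[X] diverges (above the triangle threshold p ~ 1/n).


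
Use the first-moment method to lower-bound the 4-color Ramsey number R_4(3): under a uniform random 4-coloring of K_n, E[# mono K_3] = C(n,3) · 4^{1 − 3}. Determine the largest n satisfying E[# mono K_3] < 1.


We need C(n, 3) · 4^{1 − 3} < 1, i.e. C(n, 3) < 4^{3 − 1} = 16.
Check values of n near the boundary:
  n = 3: C(3, 3) = 1; 1 < 16? YES
  n = 4: C(4, 3) = 4; 4 < 16? YES
  n = 5: C(5, 3) = 10; 10 < 16? YES
  n = 6: C(6, 3) = 20; 20 < 16? NO
The largest n with C(n, 3) < 16 is n = 5 (where E[X] = 5/8 ≈ 0.6250000). Hence R_4(3) > 5, i.e. R_4(3) ≥ 6.

Largest n = 5; hence R_4(3) > 5.


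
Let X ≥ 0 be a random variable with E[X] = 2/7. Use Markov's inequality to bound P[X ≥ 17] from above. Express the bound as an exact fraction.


μ = E[X] = 2/7, a = 17.
Markov: P[X ≥ 17] ≤ μ/a = (2/7)/17 = 2/119.
Numerically: ≈ 0.017.
(Since a = 17 > μ = 0.286, the bound 2/119 is < 1 and informative.)

P[X ≥ 17] ≤ 2/119 ≈ 0.017.


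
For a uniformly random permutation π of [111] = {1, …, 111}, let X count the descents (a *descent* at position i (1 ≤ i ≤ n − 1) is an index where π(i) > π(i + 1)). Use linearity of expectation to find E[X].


Write X = Σ X_I over i = 1, …, 110, with X_I the indicator of one descent.
There are 110 indicators.
For each fixed i, the pair (π(i), π(i+1)) is a uniformly random ordered pair of distinct values from {1, …, 111}; by symmetry P[π(i) > π(i+1)] = 1/2.
By linearity: E[X] = 110 · (1/2) = (111 − 1) · (1/2) = 55 ≈ 55.0000.

E[X] = 55 = 55.0000.


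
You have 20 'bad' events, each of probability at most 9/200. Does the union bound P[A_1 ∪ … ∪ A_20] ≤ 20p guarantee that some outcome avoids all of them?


Union bound: P[∪_{i=1}^{20} A_i] ≤ Σ_i P[A_i] ≤ 20·p = 20·(9/200) = 9/10.
Numerically: 9/10 ≈ 0.9000000.
Is 9/10 < 1? YES.
Since P[∪ A_i] ≤ 9/10 < 1, the complement has P[∩ A_i^c] ≥ 1 − 9/10 = 1/10 > 0, so some outcome avoids every A_i.

20·p = 9/10 ≈ 0.9000000; existence CERTIFIED by the union bound.


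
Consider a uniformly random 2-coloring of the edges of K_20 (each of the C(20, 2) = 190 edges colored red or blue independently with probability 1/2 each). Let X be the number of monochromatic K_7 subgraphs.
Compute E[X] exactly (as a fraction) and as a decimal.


Let X = Σ_S X_S over the C(20, 7) = 77520 subsets S of size 7, where X_S = 1 if the K_7 on S is monochromatic.
For a fixed S, the K_7 on S has C(7, 2) = 21 edges. P[all 21 edges red] = (1/2)^21, and likewise for blue, so P[monochromatic] = 2·(1/2)^21 = 2^{1 − 21} = 1/1048576.
Summing: E[X] = C(20, 7) · 2^{1 − 21} = 77520 · 1/1048576 = 4845/65536.
Numerically: E[X] ≈ 0.0739.

E[X] = C(20,7)·2^(1−C(7,2)) = 4845/65536 ≈ 0.0739.


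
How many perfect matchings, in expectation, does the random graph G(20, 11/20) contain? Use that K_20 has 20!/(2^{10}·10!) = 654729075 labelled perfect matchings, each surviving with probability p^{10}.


K_20 has 20!/(2^{10}·10!) = 654729075 labelled perfect matchings.
For each such perfect matching H, let X_H = 1 if all 10 edges of H are present in G. Then P[X_H = 1] = p^{10} = (11/20)^{10} = 25937424601/10240000000000.
Summing the indicators: E[X] = Σ_H E[X_H] = 654729075 · p^{10} = 654729075 · 25937424601/10240000000000 = 679279440675798963/409600000000.
Numerically: E[X] ≈ 1.6584e+06.

E[X] = 654729075 · (11/20)^{10} = 679279440675798963/409600000000 ≈ 1.6584e+06.


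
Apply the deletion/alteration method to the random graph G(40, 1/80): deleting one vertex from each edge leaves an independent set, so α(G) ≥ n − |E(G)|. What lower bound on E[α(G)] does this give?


E[|E(G)|] = C(40, 2)·p = 780 · (1/80) = 39/4.
E[α(G)] ≥ n − E[|E(G)|] = 40 − 39/4 = 121/4.
Numerically: ≈ 30.25000.
(This is only a lower bound; the true E[α(G)] may be larger.)

E[α(G)] ≥ 121/4 ≈ 30.25000.


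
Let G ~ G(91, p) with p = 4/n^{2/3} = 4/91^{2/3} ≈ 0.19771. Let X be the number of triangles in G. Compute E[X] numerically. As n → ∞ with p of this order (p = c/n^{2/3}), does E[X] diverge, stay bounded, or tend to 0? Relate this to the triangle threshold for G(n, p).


Number of potential triangles: C(91, 3) = 121485.
Each occurs with probability p³ ≈ (0.19771)³ ≈ 7.7285352e-03.
By linearity: E[X] = C(91, 3)·p³ ≈ 121485 · 7.7285352e-03 ≈ 938.90110.
Since α = 2/3 < 1, p = c/n^{2/3} ≫ 1/n is above the triangle threshold p ~ 1/n. Asymptotically E[X] ~ (c³/6)·n^{3(1−α)} = (4³/6)·n^{1} → ∞; triangles are abundant w.h.p.

E[X] ≈ 938.90110; in regime p = Θ(1/n^{2/3}) E[X] diverges (above the triangle threshold p ~ 1/n).


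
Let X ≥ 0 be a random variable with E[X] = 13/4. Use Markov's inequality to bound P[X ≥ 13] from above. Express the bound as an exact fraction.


μ = E[X] = 13/4, a = 13.
Markov: P[X ≥ 13] ≤ μ/a = (13/4)/13 = 1/4.
Numerically: ≈ 0.250000.
(Since a = 13 > μ = 3.250000, the bound 1/4 is < 1 and informative.)

P[X ≥ 13] ≤ 1/4 ≈ 0.250000.


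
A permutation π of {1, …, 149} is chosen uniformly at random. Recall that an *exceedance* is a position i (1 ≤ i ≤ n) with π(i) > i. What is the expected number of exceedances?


Write X = Σ_{i=1}^{149} X_i, where X_i = 1_{π(i) > i}.
For each fixed i, π(i) is uniform over {1, …, 149} (marginal of a uniform permutation), so P[π(i) > i] = (n − i)/n. Summing: Σ_{i=1}^{149} (n − i)/n = (0 + 1 + … + 148)/149 = 149(149 − 1)/(2·149) = (149 − 1)/2.
Hence E[X] = Σ_{i=1}^{149} (149 − i)/149 = 74 ≈ 74.000000.

E[X] = 74 = 74.000000.


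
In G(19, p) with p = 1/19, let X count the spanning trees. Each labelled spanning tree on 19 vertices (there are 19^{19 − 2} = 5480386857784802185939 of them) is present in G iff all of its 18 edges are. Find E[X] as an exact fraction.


K_19 has 19^{19 − 2} = 5480386857784802185939 labelled spanning trees.
For each such spanning tree H, let X_H = 1 if all 18 edges of H are present in G. Then P[X_H = 1] = p^{18} = (1/19)^{18} = 1/104127350297911241532841.
Summing the indicators: E[X] = Σ_H E[X_H] = 5480386857784802185939 · p^{18} = 5480386857784802185939 · 1/104127350297911241532841 = 1/19.
Numerically: E[X] ≈ 0.0526316.

E[X] = 5480386857784802185939 · (1/19)^{18} = 1/19 ≈ 0.0526316.


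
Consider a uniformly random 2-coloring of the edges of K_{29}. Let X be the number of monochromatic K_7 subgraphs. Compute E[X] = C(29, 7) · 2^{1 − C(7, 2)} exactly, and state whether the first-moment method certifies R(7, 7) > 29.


E[X] = C(29, 7) · 2^{1 − 21} = 1560780 · 2^{−20} = 1560780/1048576.
As a reduced fraction: E[X] = 390195/262144 ≈ 1.4885.
Is E[X] < 1? NO.
Since E[X] ≥ 1, the first-moment bound is inconclusive at n = 29; it does NOT by itself certify R(7, 7) > 29.

E[X] = 390195/262144 ≈ 1.4885; E[X] ≥ 1; first-moment method inconclusive here.


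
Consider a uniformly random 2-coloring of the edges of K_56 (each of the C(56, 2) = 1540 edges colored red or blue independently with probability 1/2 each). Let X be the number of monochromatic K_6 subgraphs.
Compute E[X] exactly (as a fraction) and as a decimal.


Let X = Σ_S X_S over the C(56, 6) = 32468436 subsets S of size 6, where X_S = 1 if the K_6 on S is monochromatic.
For a fixed S, the K_6 on S has C(6, 2) = 15 edges. P[all 15 edges red] = (1/2)^15, and likewise for blue, so P[monochromatic] = 2·(1/2)^15 = 2^{1 − 15} = 1/16384.
By linearity: E[X] = C(56, 6) · 2^{1 − 15} = 32468436 · 1/16384 = 8117109/4096.
Numerically: E[X] ≈ 1981.71606.

E[X] = C(56,6)·2^(1−C(6,2)) = 8117109/4096 ≈ 1981.71606.


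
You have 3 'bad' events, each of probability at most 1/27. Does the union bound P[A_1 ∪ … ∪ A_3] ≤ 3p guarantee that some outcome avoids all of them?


Union bound: P[∪_{i=1}^{3} A_i] ≤ Σ_i P[A_i] ≤ 3·p = 3·(1/27) = 1/9.
Numerically: 1/9 ≈ 0.1111111.
Is 1/9 < 1? YES.
Since P[∪ A_i] ≤ 1/9 < 1, the complement has P[∩ A_i^c] ≥ 1 − 1/9 = 8/9 > 0, so some outcome avoids every A_i.

3·p = 1/9 ≈ 0.1111111; existence CERTIFIED by the union bound.


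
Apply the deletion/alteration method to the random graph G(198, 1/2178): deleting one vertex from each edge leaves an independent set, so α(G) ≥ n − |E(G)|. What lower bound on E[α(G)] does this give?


E[|E(G)|] = C(198, 2)·p = 19503 · (1/2178) = 197/22.
E[α(G)] ≥ n − E[|E(G)|] = 198 − 197/22 = 4159/22.
Numerically: ≈ 189.045455.
(This is only a lower bound; the true E[α(G)] may be larger.)

E[α(G)] ≥ 4159/22 ≈ 189.045455.


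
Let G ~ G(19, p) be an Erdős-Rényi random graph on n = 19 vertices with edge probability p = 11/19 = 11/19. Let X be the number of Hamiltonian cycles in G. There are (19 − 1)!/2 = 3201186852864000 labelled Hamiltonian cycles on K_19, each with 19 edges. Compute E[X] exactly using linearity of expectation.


K_19 has (19 − 1)!/2 = 3201186852864000 labelled Hamiltonian cycles.
For each such Hamiltonian cycle H, let X_H = 1 if all 19 edges of H are present in G. Then P[X_H = 1] = p^{19} = (11/19)^{19} = 61159090448414546291/1978419655660313589123979.
By linearity of expectation: E[X] = Σ_H E[X_H] = 3201186852864000 · p^{19} = 3201186852864000 · 61159090448414546291/1978419655660313589123979 = 195781676276584883979724733927424000/1978419655660313589123979.
Numerically: E[X] ≈ 9.896e+10.

E[X] = 3201186852864000 · (11/19)^{19} = 195781676276584883979724733927424000/1978419655660313589123979 ≈ 9.896e+10.


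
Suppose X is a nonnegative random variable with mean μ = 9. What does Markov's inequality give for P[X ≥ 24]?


μ = E[X] = 9, a = 24.
Markov: P[X ≥ 24] ≤ μ/a = (9)/24 = 3/8.
Numerically: ≈ 0.3750.
(Since a = 24 > μ = 9.0000, the bound 3/8 is < 1 and informative.)

P[X ≥ 24] ≤ 3/8 ≈ 0.3750.


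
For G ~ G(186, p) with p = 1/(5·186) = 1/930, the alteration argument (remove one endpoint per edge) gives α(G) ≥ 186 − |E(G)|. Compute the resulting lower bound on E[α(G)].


E[|E(G)|] = C(186, 2)·p = 17205 · (1/930) = 37/2.
E[α(G)] ≥ n − E[|E(G)|] = 186 − 37/2 = 335/2.
Numerically: ≈ 167.5000.
(This is only a lower bound; the true E[α(G)] may be larger.)

E[α(G)] ≥ 335/2 ≈ 167.5000.


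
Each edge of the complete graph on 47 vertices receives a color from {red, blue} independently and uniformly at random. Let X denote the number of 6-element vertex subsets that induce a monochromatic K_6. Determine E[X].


Let X = Σ_S X_S over the C(47, 6) = 10737573 subsets S of size 6, where X_S = 1 if the K_6 on S is monochromatic.
For a fixed S, the K_6 on S has C(6, 2) = 15 edges. P[all 15 edges red] = (1/2)^15, and likewise for blue, so P[monochromatic] = 2·(1/2)^15 = 2^{1 − 15} = 1/16384.
By linearity of expectation: E[X] = C(47, 6) · 2^{1 − 15} = 10737573 · 1/16384 = 10737573/16384.
Numerically: E[X] ≈ 655.369.

E[X] = C(47,6)·2^(1−C(6,2)) = 10737573/16384 ≈ 655.369.


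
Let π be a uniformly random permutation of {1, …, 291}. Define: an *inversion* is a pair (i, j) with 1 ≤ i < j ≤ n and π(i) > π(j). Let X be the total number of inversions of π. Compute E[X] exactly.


Write X = Σ X_I over the C(291, 2) = 42195 pairs i < j, with X_I the indicator of one inversion.
There are 42195 indicators.
For each fixed pair i < j, the values π(i) and π(j) are two distinct elements of {1, …, 291} in uniformly random order; by symmetry P[π(i) > π(j)] = 1/2.
By linearity: E[X] = 42195 · (1/2) = C(291, 2) · (1/2) = 42195/2 = 42195/2 ≈ 21097.50000.

E[X] = 42195/2 = 21097.50000.


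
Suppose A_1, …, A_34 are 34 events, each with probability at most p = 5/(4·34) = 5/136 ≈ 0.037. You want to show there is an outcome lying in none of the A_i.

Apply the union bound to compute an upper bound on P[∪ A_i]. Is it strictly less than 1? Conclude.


Union bound: P[∪_{i=1}^{34} A_i] ≤ Σ_i P[A_i] ≤ 34·p = 34·(5/136) = 5/4.
Numerically: 5/4 ≈ 1.250.
Is 5/4 < 1? NO.
Since the bound 5/4 is ≥ 1, the union bound is uninformative here; it does NOT by itself certify existence.

34·p = 5/4 ≈ 1.250; existence NOT certified by the union bound.


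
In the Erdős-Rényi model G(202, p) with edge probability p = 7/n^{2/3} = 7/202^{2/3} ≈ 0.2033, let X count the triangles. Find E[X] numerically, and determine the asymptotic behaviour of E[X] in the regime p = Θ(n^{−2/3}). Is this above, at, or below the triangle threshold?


Number of potential triangles: C(202, 3) = 1353400.
Each occurs with probability p³ ≈ (0.2033)³ ≈ 8.406039e-03.
By linearity: E[X] = C(202, 3)·p³ ≈ 1353400 · 8.406039e-03 ≈ 11376.7327.
Since α = 2/3 < 1, p = c/n^{2/3} ≫ 1/n is above the triangle threshold p ~ 1/n. Asymptotically E[X] ~ (c³/6)·n^{3(1−α)} = (7³/6)·n^{1} → ∞; triangles are abundant w.h.p.

E[X] ≈ 11376.7327; in regime p = Θ(1/n^{2/3}) E[X] diverges (above the triangle threshold p ~ 1/n).


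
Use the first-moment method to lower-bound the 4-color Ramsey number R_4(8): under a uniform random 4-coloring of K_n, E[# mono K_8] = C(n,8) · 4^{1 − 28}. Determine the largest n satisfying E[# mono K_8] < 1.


We need C(n, 8) · 4^{1 − 28} < 1, i.e. C(n, 8) < 4^{28 − 1} = 18014398509481984.
Check values of n near the boundary:
  n = 403: C(403, 8) = 16090020602228430; 16090020602228430 < 18014398509481984? YES
  n = 404: C(404, 8) = 16415071523485570; 16415071523485570 < 18014398509481984? YES
  n = 405: C(405, 8) = 16745853821188050; 16745853821188050 < 18014398509481984? YES
  n = 406: C(406, 8) = 17082453897995850; 17082453897995850 < 18014398509481984? YES
  n = 407: C(407, 8) = 17424959239309050; 17424959239309050 < 18014398509481984? YES
  n = 408: C(408, 8) = 17773458424095231; 17773458424095231 < 18014398509481984? YES
  n = 409: C(409, 8) = 18128041135797879; 18128041135797879 < 18014398509481984? NO
  n = 410: C(410, 8) = 18488798173326195; 18488798173326195 < 18014398509481984? NO
  n = 411: C(411, 8) = 18855821462126715; 18855821462126715 < 18014398509481984? NO
The largest n with C(n, 8) < 18014398509481984 is n = 408 (where E[X] = 17773458424095231/18014398509481984 ≈ 0.986625). Hence R_4(8) > 408, i.e. R_4(8) ≥ 409.

Largest n = 408; hence R_4(8) > 408.


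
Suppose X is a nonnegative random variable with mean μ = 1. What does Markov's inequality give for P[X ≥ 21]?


μ = E[X] = 1, a = 21.
Markov: P[X ≥ 21] ≤ μ/a = (1)/21 = 1/21.
Numerically: ≈ 0.0476.
(Since a = 21 > μ = 1.0000, the bound 1/21 is < 1 and informative.)

P[X ≥ 21] ≤ 1/21 ≈ 0.0476.


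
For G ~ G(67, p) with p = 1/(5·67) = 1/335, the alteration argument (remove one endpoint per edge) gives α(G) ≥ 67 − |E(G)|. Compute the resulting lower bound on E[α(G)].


E[|E(G)|] = C(67, 2)·p = 2211 · (1/335) = 33/5.
E[α(G)] ≥ n − E[|E(G)|] = 67 − 33/5 = 302/5.
Numerically: ≈ 60.400.
(This is only a lower bound; the true E[α(G)] may be larger.)

E[α(G)] ≥ 302/5 ≈ 60.400.


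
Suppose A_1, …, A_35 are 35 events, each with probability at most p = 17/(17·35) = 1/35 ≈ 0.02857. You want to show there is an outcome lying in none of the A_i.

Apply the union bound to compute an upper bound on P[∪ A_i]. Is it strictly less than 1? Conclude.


Union bound: P[∪_{i=1}^{35} A_i] ≤ Σ_i P[A_i] ≤ 35·p = 35·(1/35) = 1.
Numerically: 1 ≈ 1.00000.
Is 1 < 1? NO.
Since the bound 1 is ≥ 1, the union bound is uninformative here; it does NOT by itself certify existence.

35·p = 1 ≈ 1.00000; existence NOT certified by the union bound.


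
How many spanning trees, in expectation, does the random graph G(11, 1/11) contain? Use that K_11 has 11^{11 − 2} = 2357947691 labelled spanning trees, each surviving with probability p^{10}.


K_11 has 11^{11 − 2} = 2357947691 labelled spanning trees.
For each such spanning tree H, let X_H = 1 if all 10 edges of H are present in G. Then P[X_H = 1] = p^{10} = (1/11)^{10} = 1/25937424601.
By linearity of expectation: E[X] = Σ_H E[X_H] = 2357947691 · p^{10} = 2357947691 · 1/25937424601 = 1/11.
Numerically: E[X] ≈ 0.090909.

E[X] = 2357947691 · (1/11)^{10} = 1/11 ≈ 0.090909.


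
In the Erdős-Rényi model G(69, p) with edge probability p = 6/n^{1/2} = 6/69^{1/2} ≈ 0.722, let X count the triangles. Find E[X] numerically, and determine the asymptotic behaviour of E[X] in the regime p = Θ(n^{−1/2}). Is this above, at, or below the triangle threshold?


Number of potential triangles: C(69, 3) = 52394.
Each occurs with probability p³ ≈ (0.722)³ ≈ 3.76860e-01.
By linearity: E[X] = C(69, 3)·p³ ≈ 52394 · 3.76860e-01 ≈ 19745.206.
Since α = 1/2 < 1, p = c/n^{1/2} ≫ 1/n is above the triangle threshold p ~ 1/n. Asymptotically E[X] ~ (c³/6)·n^{3(1−α)} = (6³/6)·n^{1.5} → ∞; triangles are abundant w.h.p.

E[X] ≈ 19745.206; in regime p = Θ(1/n^{1/2}) E[X] diverges (above the triangle threshold p ~ 1/n).


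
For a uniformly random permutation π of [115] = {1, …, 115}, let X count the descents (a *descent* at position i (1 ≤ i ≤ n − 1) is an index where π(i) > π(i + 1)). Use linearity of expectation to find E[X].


Write X = Σ X_I over i = 1, …, 114, with X_I the indicator of one descent.
There are 114 indicators.
For each fixed i, the pair (π(i), π(i+1)) is a uniformly random ordered pair of distinct values from {1, …, 115}; by symmetry P[π(i) > π(i+1)] = 1/2.
By linearity: E[X] = 114 · (1/2) = (115 − 1) · (1/2) = 57 ≈ 57.000.

E[X] = 57 = 57.000.


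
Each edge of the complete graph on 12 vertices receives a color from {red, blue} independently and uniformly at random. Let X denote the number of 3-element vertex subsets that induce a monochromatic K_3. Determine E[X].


Let X = Σ_S X_S over the C(12, 3) = 220 subsets S of size 3, where X_S = 1 if the K_3 on S is monochromatic.
For a fixed S, the K_3 on S has C(3, 2) = 3 edges. P[all 3 edges red] = (1/2)^3, and likewise for blue, so P[monochromatic] = 2·(1/2)^3 = 2^{1 − 3} = 1/4.
By linearity: E[X] = C(12, 3) · 2^{1 − 3} = 220 · 1/4 = 55.
Numerically: E[X] ≈ 55.0000.

E[X] = C(12,3)·2^(1−C(3,2)) = 55 ≈ 55.0000.


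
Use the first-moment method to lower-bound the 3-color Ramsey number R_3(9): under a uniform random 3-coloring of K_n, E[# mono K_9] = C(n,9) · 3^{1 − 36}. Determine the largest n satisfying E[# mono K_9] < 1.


We need C(n, 9) · 3^{1 − 36} < 1, i.e. C(n, 9) < 3^{36 − 1} = 50031545098999707.
Check values of n near the boundary:
  n = 299: C(299, 9) = 46610674441390059; 46610674441390059 < 50031545098999707? YES
  n = 300: C(300, 9) = 48052241692154700; 48052241692154700 < 50031545098999707? YES
  n = 301: C(301, 9) = 49533303936090975; 49533303936090975 < 50031545098999707? YES
  n = 302: C(302, 9) = 51054804739588650; 51054804739588650 < 50031545098999707? NO
  n = 303: C(303, 9) = 52617706925494425; 52617706925494425 < 50031545098999707? NO
The largest n with C(n, 9) < 50031545098999707 is n = 301 (where E[X] = 16511101312030325/16677181699666569 ≈ 0.990041). Hence R_3(9) > 301, i.e. R_3(9) ≥ 302.

Largest n = 301; hence R_3(9) > 301.


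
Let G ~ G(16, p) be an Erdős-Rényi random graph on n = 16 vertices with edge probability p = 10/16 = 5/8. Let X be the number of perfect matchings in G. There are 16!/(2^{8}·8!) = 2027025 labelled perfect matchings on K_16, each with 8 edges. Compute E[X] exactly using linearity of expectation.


K_16 has 16!/(2^{8}·8!) = 2027025 labelled perfect matchings.
For each such perfect matching H, let X_H = 1 if all 8 edges of H are present in G. Then P[X_H = 1] = p^{8} = (5/8)^{8} = 390625/16777216.
By linearity of expectation: E[X] = Σ_H E[X_H] = 2027025 · p^{8} = 2027025 · 390625/16777216 = 791806640625/16777216.
Numerically: E[X] ≈ 4.72e+04.

E[X] = 2027025 · (5/8)^{8} = 791806640625/16777216 ≈ 4.72e+04.


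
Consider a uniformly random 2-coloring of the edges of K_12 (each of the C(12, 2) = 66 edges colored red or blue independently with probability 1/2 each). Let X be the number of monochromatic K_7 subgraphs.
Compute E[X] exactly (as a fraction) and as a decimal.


Let X = Σ_S X_S over the C(12, 7) = 792 subsets S of size 7, where X_S = 1 if the K_7 on S is monochromatic.
For a fixed S, the K_7 on S has C(7, 2) = 21 edges. P[all 21 edges red] = (1/2)^21, and likewise for blue, so P[monochromatic] = 2·(1/2)^21 = 2^{1 − 21} = 1/1048576.
By linearity of expectation: E[X] = C(12, 7) · 2^{1 − 21} = 792 · 1/1048576 = 99/131072.
Numerically: E[X] ≈ 0.0008.

E[X] = C(12,7)·2^(1−C(7,2)) = 99/131072 ≈ 0.0008.


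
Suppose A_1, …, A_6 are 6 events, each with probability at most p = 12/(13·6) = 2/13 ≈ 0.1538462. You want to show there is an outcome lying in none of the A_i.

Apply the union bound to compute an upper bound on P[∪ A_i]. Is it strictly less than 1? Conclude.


Union bound: P[∪_{i=1}^{6} A_i] ≤ Σ_i P[A_i] ≤ 6·p = 6·(2/13) = 12/13.
Numerically: 12/13 ≈ 0.9230769.
Is 12/13 < 1? YES.
Since P[∪ A_i] ≤ 12/13 < 1, the complement has P[∩ A_i^c] ≥ 1 − 12/13 = 1/13 > 0, so some outcome avoids every A_i.

6·p = 12/13 ≈ 0.9230769; existence CERTIFIED by the union bound.


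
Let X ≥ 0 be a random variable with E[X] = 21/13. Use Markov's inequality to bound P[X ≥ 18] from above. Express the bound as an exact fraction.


μ = E[X] = 21/13, a = 18.
Markov: P[X ≥ 18] ≤ μ/a = (21/13)/18 = 7/78.
Numerically: ≈ 0.0897.
(Since a = 18 > μ = 1.6154, the bound 7/78 is < 1 and informative.)

P[X ≥ 18] ≤ 7/78 ≈ 0.0897.


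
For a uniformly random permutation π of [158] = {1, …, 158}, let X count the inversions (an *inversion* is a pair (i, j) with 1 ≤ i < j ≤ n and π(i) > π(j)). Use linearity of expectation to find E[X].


Write X = Σ X_I over the C(158, 2) = 12403 pairs i < j, with X_I the indicator of one inversion.
There are 12403 indicators.
For each fixed pair i < j, the values π(i) and π(j) are two distinct elements of {1, …, 158} in uniformly random order; by symmetry P[π(i) > π(j)] = 1/2.
By linearity: E[X] = 12403 · (1/2) = C(158, 2) · (1/2) = 12403/2 = 12403/2 ≈ 6201.50000.

E[X] = 12403/2 = 6201.50000.


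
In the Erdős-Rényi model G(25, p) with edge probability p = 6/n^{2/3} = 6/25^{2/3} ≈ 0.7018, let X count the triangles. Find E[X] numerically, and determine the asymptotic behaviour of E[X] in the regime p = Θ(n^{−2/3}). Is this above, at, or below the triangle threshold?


Number of potential triangles: C(25, 3) = 2300.
Each occurs with probability p³ ≈ (0.7018)³ ≈ 3.456000e-01.
By linearity: E[X] = C(25, 3)·p³ ≈ 2300 · 3.456000e-01 ≈ 794.8800.
Since α = 2/3 < 1, p = c/n^{2/3} ≫ 1/n is above the triangle threshold p ~ 1/n. Asymptotically E[X] ~ (c³/6)·n^{3(1−α)} = (6³/6)·n^{1} → ∞; triangles are abundant w.h.p.

E[X] ≈ 794.8800; in regime p = Θ(1/n^{2/3}) E[X] diverges (above the triangle threshold p ~ 1/n).


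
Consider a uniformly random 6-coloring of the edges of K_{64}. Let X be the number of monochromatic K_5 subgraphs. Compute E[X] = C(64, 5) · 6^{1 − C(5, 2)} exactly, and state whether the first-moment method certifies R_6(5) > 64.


E[X] = C(64, 5) · 6^{1 − 10} = 7624512 · 6^{−9} = 7624512/10077696.
As a reduced fraction: E[X] = 13237/17496 ≈ 0.7566.
Is E[X] < 1? YES.
Since E[X] < 1, there exists a 6-coloring of K_{64} with no monochromatic K_5; hence R_6(5) > 64.

E[X] = 13237/17496 ≈ 0.7566; E[X] < 1, so R_6(5) > 64.


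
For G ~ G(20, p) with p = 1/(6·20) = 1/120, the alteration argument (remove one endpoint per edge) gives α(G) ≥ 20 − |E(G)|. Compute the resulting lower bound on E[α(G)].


E[|E(G)|] = C(20, 2)·p = 190 · (1/120) = 19/12.
E[α(G)] ≥ n − E[|E(G)|] = 20 − 19/12 = 221/12.
Numerically: ≈ 18.416667.
(This is only a lower bound; the true E[α(G)] may be larger.)

E[α(G)] ≥ 221/12 ≈ 18.416667.


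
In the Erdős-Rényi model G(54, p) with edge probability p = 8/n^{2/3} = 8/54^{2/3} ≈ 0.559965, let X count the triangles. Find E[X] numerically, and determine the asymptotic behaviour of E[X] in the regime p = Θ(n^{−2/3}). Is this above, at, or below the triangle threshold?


Number of potential triangles: C(54, 3) = 24804.
Each occurs with probability p³ ≈ (0.559965)³ ≈ 1.75582990e-01.
By linearity: E[X] = C(54, 3)·p³ ≈ 24804 · 1.75582990e-01 ≈ 4355.160494.
Since α = 2/3 < 1, p = c/n^{2/3} ≫ 1/n is above the triangle threshold p ~ 1/n. Asymptotically E[X] ~ (c³/6)·n^{3(1−α)} = (8³/6)·n^{1} → ∞; triangles are abundant w.h.p.

E[X] ≈ 4355.160494; in regime p = Θ(1/n^{2/3}) E[X] diverges (above the triangle threshold p ~ 1/n).


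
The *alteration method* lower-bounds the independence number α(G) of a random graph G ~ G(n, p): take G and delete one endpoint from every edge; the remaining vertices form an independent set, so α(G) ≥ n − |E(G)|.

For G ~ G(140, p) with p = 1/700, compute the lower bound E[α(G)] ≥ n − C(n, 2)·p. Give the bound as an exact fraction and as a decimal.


E[|E(G)|] = C(140, 2)·p = 9730 · (1/700) = 139/10.
E[α(G)] ≥ n − E[|E(G)|] = 140 − 139/10 = 1261/10.
Numerically: ≈ 126.10000.
(This is only a lower bound; the true E[α(G)] may be larger.)

E[α(G)] ≥ 1261/10 ≈ 126.10000.


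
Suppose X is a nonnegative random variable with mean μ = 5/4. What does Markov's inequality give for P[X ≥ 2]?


μ = E[X] = 5/4, a = 2.
Markov: P[X ≥ 2] ≤ μ/a = (5/4)/2 = 5/8.
Numerically: ≈ 0.62500.
(Since a = 2 > μ = 1.25000, the bound 5/8 is < 1 and informative.)

P[X ≥ 2] ≤ 5/8 ≈ 0.62500.
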